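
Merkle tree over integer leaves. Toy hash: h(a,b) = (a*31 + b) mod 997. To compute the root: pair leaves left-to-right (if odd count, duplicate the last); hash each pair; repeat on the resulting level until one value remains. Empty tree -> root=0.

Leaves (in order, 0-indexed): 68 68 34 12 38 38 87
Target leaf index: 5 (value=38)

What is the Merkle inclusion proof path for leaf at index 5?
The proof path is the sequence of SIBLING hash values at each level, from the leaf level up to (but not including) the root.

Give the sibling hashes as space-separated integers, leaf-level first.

L0 (leaves): [68, 68, 34, 12, 38, 38, 87], target index=5
L1: h(68,68)=(68*31+68)%997=182 [pair 0] h(34,12)=(34*31+12)%997=69 [pair 1] h(38,38)=(38*31+38)%997=219 [pair 2] h(87,87)=(87*31+87)%997=790 [pair 3] -> [182, 69, 219, 790]
  Sibling for proof at L0: 38
L2: h(182,69)=(182*31+69)%997=726 [pair 0] h(219,790)=(219*31+790)%997=600 [pair 1] -> [726, 600]
  Sibling for proof at L1: 790
L3: h(726,600)=(726*31+600)%997=175 [pair 0] -> [175]
  Sibling for proof at L2: 726
Root: 175
Proof path (sibling hashes from leaf to root): [38, 790, 726]

Answer: 38 790 726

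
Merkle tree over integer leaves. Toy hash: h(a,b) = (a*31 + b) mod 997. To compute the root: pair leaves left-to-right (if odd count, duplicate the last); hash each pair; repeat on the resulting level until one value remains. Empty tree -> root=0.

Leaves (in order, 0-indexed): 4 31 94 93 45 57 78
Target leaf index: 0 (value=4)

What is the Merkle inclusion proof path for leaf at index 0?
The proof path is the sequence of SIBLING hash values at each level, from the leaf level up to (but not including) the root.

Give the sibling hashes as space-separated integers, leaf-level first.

L0 (leaves): [4, 31, 94, 93, 45, 57, 78], target index=0
L1: h(4,31)=(4*31+31)%997=155 [pair 0] h(94,93)=(94*31+93)%997=16 [pair 1] h(45,57)=(45*31+57)%997=455 [pair 2] h(78,78)=(78*31+78)%997=502 [pair 3] -> [155, 16, 455, 502]
  Sibling for proof at L0: 31
L2: h(155,16)=(155*31+16)%997=833 [pair 0] h(455,502)=(455*31+502)%997=649 [pair 1] -> [833, 649]
  Sibling for proof at L1: 16
L3: h(833,649)=(833*31+649)%997=550 [pair 0] -> [550]
  Sibling for proof at L2: 649
Root: 550
Proof path (sibling hashes from leaf to root): [31, 16, 649]

Answer: 31 16 649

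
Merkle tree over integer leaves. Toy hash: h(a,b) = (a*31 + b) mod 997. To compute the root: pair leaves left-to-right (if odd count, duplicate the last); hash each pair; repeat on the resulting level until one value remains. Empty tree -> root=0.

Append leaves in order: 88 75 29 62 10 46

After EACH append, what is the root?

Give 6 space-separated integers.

After append 88 (leaves=[88]):
  L0: [88]
  root=88
After append 75 (leaves=[88, 75]):
  L0: [88, 75]
  L1: h(88,75)=(88*31+75)%997=809 -> [809]
  root=809
After append 29 (leaves=[88, 75, 29]):
  L0: [88, 75, 29]
  L1: h(88,75)=(88*31+75)%997=809 h(29,29)=(29*31+29)%997=928 -> [809, 928]
  L2: h(809,928)=(809*31+928)%997=85 -> [85]
  root=85
After append 62 (leaves=[88, 75, 29, 62]):
  L0: [88, 75, 29, 62]
  L1: h(88,75)=(88*31+75)%997=809 h(29,62)=(29*31+62)%997=961 -> [809, 961]
  L2: h(809,961)=(809*31+961)%997=118 -> [118]
  root=118
After append 10 (leaves=[88, 75, 29, 62, 10]):
  L0: [88, 75, 29, 62, 10]
  L1: h(88,75)=(88*31+75)%997=809 h(29,62)=(29*31+62)%997=961 h(10,10)=(10*31+10)%997=320 -> [809, 961, 320]
  L2: h(809,961)=(809*31+961)%997=118 h(320,320)=(320*31+320)%997=270 -> [118, 270]
  L3: h(118,270)=(118*31+270)%997=937 -> [937]
  root=937
After append 46 (leaves=[88, 75, 29, 62, 10, 46]):
  L0: [88, 75, 29, 62, 10, 46]
  L1: h(88,75)=(88*31+75)%997=809 h(29,62)=(29*31+62)%997=961 h(10,46)=(10*31+46)%997=356 -> [809, 961, 356]
  L2: h(809,961)=(809*31+961)%997=118 h(356,356)=(356*31+356)%997=425 -> [118, 425]
  L3: h(118,425)=(118*31+425)%997=95 -> [95]
  root=95

Answer: 88 809 85 118 937 95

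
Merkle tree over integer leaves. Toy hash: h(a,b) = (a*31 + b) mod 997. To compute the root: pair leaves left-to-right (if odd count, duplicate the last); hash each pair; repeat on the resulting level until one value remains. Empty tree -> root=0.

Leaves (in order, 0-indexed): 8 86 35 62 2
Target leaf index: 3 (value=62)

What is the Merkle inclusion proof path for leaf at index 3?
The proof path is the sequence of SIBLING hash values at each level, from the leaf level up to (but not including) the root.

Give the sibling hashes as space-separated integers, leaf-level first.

Answer: 35 334 54

Derivation:
L0 (leaves): [8, 86, 35, 62, 2], target index=3
L1: h(8,86)=(8*31+86)%997=334 [pair 0] h(35,62)=(35*31+62)%997=150 [pair 1] h(2,2)=(2*31+2)%997=64 [pair 2] -> [334, 150, 64]
  Sibling for proof at L0: 35
L2: h(334,150)=(334*31+150)%997=534 [pair 0] h(64,64)=(64*31+64)%997=54 [pair 1] -> [534, 54]
  Sibling for proof at L1: 334
L3: h(534,54)=(534*31+54)%997=656 [pair 0] -> [656]
  Sibling for proof at L2: 54
Root: 656
Proof path (sibling hashes from leaf to root): [35, 334, 54]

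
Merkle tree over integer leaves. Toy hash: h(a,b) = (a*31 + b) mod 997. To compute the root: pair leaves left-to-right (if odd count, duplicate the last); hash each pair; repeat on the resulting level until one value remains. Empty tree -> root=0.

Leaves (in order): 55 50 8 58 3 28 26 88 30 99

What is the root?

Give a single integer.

Answer: 770

Derivation:
L0: [55, 50, 8, 58, 3, 28, 26, 88, 30, 99]
L1: h(55,50)=(55*31+50)%997=758 h(8,58)=(8*31+58)%997=306 h(3,28)=(3*31+28)%997=121 h(26,88)=(26*31+88)%997=894 h(30,99)=(30*31+99)%997=32 -> [758, 306, 121, 894, 32]
L2: h(758,306)=(758*31+306)%997=873 h(121,894)=(121*31+894)%997=657 h(32,32)=(32*31+32)%997=27 -> [873, 657, 27]
L3: h(873,657)=(873*31+657)%997=801 h(27,27)=(27*31+27)%997=864 -> [801, 864]
L4: h(801,864)=(801*31+864)%997=770 -> [770]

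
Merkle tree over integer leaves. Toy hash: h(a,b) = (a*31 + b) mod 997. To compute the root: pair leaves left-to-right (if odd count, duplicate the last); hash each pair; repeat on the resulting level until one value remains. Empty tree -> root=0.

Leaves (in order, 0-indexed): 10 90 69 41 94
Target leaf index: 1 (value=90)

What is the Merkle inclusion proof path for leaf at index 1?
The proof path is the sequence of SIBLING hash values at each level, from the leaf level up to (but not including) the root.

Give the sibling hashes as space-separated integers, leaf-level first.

Answer: 10 186 544

Derivation:
L0 (leaves): [10, 90, 69, 41, 94], target index=1
L1: h(10,90)=(10*31+90)%997=400 [pair 0] h(69,41)=(69*31+41)%997=186 [pair 1] h(94,94)=(94*31+94)%997=17 [pair 2] -> [400, 186, 17]
  Sibling for proof at L0: 10
L2: h(400,186)=(400*31+186)%997=622 [pair 0] h(17,17)=(17*31+17)%997=544 [pair 1] -> [622, 544]
  Sibling for proof at L1: 186
L3: h(622,544)=(622*31+544)%997=883 [pair 0] -> [883]
  Sibling for proof at L2: 544
Root: 883
Proof path (sibling hashes from leaf to root): [10, 186, 544]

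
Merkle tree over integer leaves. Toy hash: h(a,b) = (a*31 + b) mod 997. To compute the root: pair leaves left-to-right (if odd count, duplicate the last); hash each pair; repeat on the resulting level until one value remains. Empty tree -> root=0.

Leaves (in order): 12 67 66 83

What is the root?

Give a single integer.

Answer: 783

Derivation:
L0: [12, 67, 66, 83]
L1: h(12,67)=(12*31+67)%997=439 h(66,83)=(66*31+83)%997=135 -> [439, 135]
L2: h(439,135)=(439*31+135)%997=783 -> [783]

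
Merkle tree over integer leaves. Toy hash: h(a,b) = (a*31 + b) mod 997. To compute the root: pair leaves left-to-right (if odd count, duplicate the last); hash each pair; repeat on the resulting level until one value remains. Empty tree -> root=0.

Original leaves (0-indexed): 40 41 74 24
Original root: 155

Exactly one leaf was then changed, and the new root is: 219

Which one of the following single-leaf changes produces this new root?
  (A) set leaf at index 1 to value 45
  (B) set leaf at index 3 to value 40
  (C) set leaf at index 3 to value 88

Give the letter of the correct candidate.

Answer: C

Derivation:
Original leaves: [40, 41, 74, 24]
Target new root: 219
Try each candidate change and compute the resulting root:
Candidate A: set leaf[1] = 45 -> leaves = [40, 45, 74, 24]
  L0: [40, 45, 74, 24]
  L1: h(40,45)=(40*31+45)%997=288 h(74,24)=(74*31+24)%997=324 -> [288, 324]
  L2: h(288,324)=(288*31+324)%997=279 -> [279]
  root = 279 != target 219
Candidate B: set leaf[3] = 40 -> leaves = [40, 41, 74, 40]
  L0: [40, 41, 74, 40]
  L1: h(40,41)=(40*31+41)%997=284 h(74,40)=(74*31+40)%997=340 -> [284, 340]
  L2: h(284,340)=(284*31+340)%997=171 -> [171]
  root = 171 != target 219
Candidate C: set leaf[3] = 88 -> leaves = [40, 41, 74, 88]
  L0: [40, 41, 74, 88]
  L1: h(40,41)=(40*31+41)%997=284 h(74,88)=(74*31+88)%997=388 -> [284, 388]
  L2: h(284,388)=(284*31+388)%997=219 -> [219]
  root = 219 == target 219  ** MATCH **
Candidate C produces the target root.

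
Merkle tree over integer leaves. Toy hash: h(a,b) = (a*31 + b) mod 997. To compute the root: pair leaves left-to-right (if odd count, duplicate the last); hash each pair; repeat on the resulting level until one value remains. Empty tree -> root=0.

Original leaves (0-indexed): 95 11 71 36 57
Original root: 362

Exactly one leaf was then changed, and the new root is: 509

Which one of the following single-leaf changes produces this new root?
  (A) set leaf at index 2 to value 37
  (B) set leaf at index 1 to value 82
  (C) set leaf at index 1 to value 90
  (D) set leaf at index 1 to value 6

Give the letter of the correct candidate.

Original leaves: [95, 11, 71, 36, 57]
Target new root: 509
Try each candidate change and compute the resulting root:
Candidate A: set leaf[2] = 37 -> leaves = [95, 11, 37, 36, 57]
  L0: [95, 11, 37, 36, 57]
  L1: h(95,11)=(95*31+11)%997=962 h(37,36)=(37*31+36)%997=186 h(57,57)=(57*31+57)%997=827 -> [962, 186, 827]
  L2: h(962,186)=(962*31+186)%997=98 h(827,827)=(827*31+827)%997=542 -> [98, 542]
  L3: h(98,542)=(98*31+542)%997=589 -> [589]
  root = 589 != target 509
Candidate B: set leaf[1] = 82 -> leaves = [95, 82, 71, 36, 57]
  L0: [95, 82, 71, 36, 57]
  L1: h(95,82)=(95*31+82)%997=36 h(71,36)=(71*31+36)%997=243 h(57,57)=(57*31+57)%997=827 -> [36, 243, 827]
  L2: h(36,243)=(36*31+243)%997=362 h(827,827)=(827*31+827)%997=542 -> [362, 542]
  L3: h(362,542)=(362*31+542)%997=797 -> [797]
  root = 797 != target 509
Candidate C: set leaf[1] = 90 -> leaves = [95, 90, 71, 36, 57]
  L0: [95, 90, 71, 36, 57]
  L1: h(95,90)=(95*31+90)%997=44 h(71,36)=(71*31+36)%997=243 h(57,57)=(57*31+57)%997=827 -> [44, 243, 827]
  L2: h(44,243)=(44*31+243)%997=610 h(827,827)=(827*31+827)%997=542 -> [610, 542]
  L3: h(610,542)=(610*31+542)%997=509 -> [509]
  root = 509 == target 509  ** MATCH **
Candidate D: set leaf[1] = 6 -> leaves = [95, 6, 71, 36, 57]
  L0: [95, 6, 71, 36, 57]
  L1: h(95,6)=(95*31+6)%997=957 h(71,36)=(71*31+36)%997=243 h(57,57)=(57*31+57)%997=827 -> [957, 243, 827]
  L2: h(957,243)=(957*31+243)%997=0 h(827,827)=(827*31+827)%997=542 -> [0, 542]
  L3: h(0,542)=(0*31+542)%997=542 -> [542]
  root = 542 != target 509
Candidate C produces the target root.

Answer: C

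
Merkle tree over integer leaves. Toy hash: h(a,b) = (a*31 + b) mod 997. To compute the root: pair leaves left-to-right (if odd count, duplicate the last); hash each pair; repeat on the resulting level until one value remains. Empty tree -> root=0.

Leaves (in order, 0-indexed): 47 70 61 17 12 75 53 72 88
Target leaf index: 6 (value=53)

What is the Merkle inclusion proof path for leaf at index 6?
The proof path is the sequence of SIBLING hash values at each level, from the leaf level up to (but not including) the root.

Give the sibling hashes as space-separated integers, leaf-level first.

Answer: 72 447 392 260

Derivation:
L0 (leaves): [47, 70, 61, 17, 12, 75, 53, 72, 88], target index=6
L1: h(47,70)=(47*31+70)%997=530 [pair 0] h(61,17)=(61*31+17)%997=911 [pair 1] h(12,75)=(12*31+75)%997=447 [pair 2] h(53,72)=(53*31+72)%997=718 [pair 3] h(88,88)=(88*31+88)%997=822 [pair 4] -> [530, 911, 447, 718, 822]
  Sibling for proof at L0: 72
L2: h(530,911)=(530*31+911)%997=392 [pair 0] h(447,718)=(447*31+718)%997=617 [pair 1] h(822,822)=(822*31+822)%997=382 [pair 2] -> [392, 617, 382]
  Sibling for proof at L1: 447
L3: h(392,617)=(392*31+617)%997=805 [pair 0] h(382,382)=(382*31+382)%997=260 [pair 1] -> [805, 260]
  Sibling for proof at L2: 392
L4: h(805,260)=(805*31+260)%997=290 [pair 0] -> [290]
  Sibling for proof at L3: 260
Root: 290
Proof path (sibling hashes from leaf to root): [72, 447, 392, 260]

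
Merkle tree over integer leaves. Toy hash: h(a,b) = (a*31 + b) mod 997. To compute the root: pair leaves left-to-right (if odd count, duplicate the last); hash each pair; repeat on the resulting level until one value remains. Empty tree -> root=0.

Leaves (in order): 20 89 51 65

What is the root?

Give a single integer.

Answer: 694

Derivation:
L0: [20, 89, 51, 65]
L1: h(20,89)=(20*31+89)%997=709 h(51,65)=(51*31+65)%997=649 -> [709, 649]
L2: h(709,649)=(709*31+649)%997=694 -> [694]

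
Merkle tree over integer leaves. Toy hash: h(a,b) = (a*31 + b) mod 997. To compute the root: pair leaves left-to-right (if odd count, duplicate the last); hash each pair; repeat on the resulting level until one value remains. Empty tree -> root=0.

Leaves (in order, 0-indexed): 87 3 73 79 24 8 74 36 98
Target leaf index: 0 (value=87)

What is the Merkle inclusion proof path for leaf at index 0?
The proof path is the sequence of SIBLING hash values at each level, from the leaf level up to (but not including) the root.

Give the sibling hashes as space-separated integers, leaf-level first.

L0 (leaves): [87, 3, 73, 79, 24, 8, 74, 36, 98], target index=0
L1: h(87,3)=(87*31+3)%997=706 [pair 0] h(73,79)=(73*31+79)%997=348 [pair 1] h(24,8)=(24*31+8)%997=752 [pair 2] h(74,36)=(74*31+36)%997=336 [pair 3] h(98,98)=(98*31+98)%997=145 [pair 4] -> [706, 348, 752, 336, 145]
  Sibling for proof at L0: 3
L2: h(706,348)=(706*31+348)%997=300 [pair 0] h(752,336)=(752*31+336)%997=717 [pair 1] h(145,145)=(145*31+145)%997=652 [pair 2] -> [300, 717, 652]
  Sibling for proof at L1: 348
L3: h(300,717)=(300*31+717)%997=47 [pair 0] h(652,652)=(652*31+652)%997=924 [pair 1] -> [47, 924]
  Sibling for proof at L2: 717
L4: h(47,924)=(47*31+924)%997=387 [pair 0] -> [387]
  Sibling for proof at L3: 924
Root: 387
Proof path (sibling hashes from leaf to root): [3, 348, 717, 924]

Answer: 3 348 717 924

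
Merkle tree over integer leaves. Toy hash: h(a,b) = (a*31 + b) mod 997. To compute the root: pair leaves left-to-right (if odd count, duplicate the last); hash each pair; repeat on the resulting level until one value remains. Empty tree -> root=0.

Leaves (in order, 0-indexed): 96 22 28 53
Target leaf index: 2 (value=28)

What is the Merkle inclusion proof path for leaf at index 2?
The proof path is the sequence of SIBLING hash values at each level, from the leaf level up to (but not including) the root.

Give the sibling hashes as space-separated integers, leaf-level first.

Answer: 53 7

Derivation:
L0 (leaves): [96, 22, 28, 53], target index=2
L1: h(96,22)=(96*31+22)%997=7 [pair 0] h(28,53)=(28*31+53)%997=921 [pair 1] -> [7, 921]
  Sibling for proof at L0: 53
L2: h(7,921)=(7*31+921)%997=141 [pair 0] -> [141]
  Sibling for proof at L1: 7
Root: 141
Proof path (sibling hashes from leaf to root): [53, 7]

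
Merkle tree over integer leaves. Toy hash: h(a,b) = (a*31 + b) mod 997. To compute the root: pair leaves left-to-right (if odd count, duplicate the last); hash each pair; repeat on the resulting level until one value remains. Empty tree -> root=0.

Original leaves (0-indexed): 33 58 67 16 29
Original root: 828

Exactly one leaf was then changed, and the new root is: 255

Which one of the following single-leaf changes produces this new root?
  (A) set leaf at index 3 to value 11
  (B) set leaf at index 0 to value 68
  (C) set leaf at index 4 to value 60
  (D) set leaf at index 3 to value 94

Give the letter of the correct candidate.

Original leaves: [33, 58, 67, 16, 29]
Target new root: 255
Try each candidate change and compute the resulting root:
Candidate A: set leaf[3] = 11 -> leaves = [33, 58, 67, 11, 29]
  L0: [33, 58, 67, 11, 29]
  L1: h(33,58)=(33*31+58)%997=84 h(67,11)=(67*31+11)%997=94 h(29,29)=(29*31+29)%997=928 -> [84, 94, 928]
  L2: h(84,94)=(84*31+94)%997=704 h(928,928)=(928*31+928)%997=783 -> [704, 783]
  L3: h(704,783)=(704*31+783)%997=673 -> [673]
  root = 673 != target 255
Candidate B: set leaf[0] = 68 -> leaves = [68, 58, 67, 16, 29]
  L0: [68, 58, 67, 16, 29]
  L1: h(68,58)=(68*31+58)%997=172 h(67,16)=(67*31+16)%997=99 h(29,29)=(29*31+29)%997=928 -> [172, 99, 928]
  L2: h(172,99)=(172*31+99)%997=446 h(928,928)=(928*31+928)%997=783 -> [446, 783]
  L3: h(446,783)=(446*31+783)%997=651 -> [651]
  root = 651 != target 255
Candidate C: set leaf[4] = 60 -> leaves = [33, 58, 67, 16, 60]
  L0: [33, 58, 67, 16, 60]
  L1: h(33,58)=(33*31+58)%997=84 h(67,16)=(67*31+16)%997=99 h(60,60)=(60*31+60)%997=923 -> [84, 99, 923]
  L2: h(84,99)=(84*31+99)%997=709 h(923,923)=(923*31+923)%997=623 -> [709, 623]
  L3: h(709,623)=(709*31+623)%997=668 -> [668]
  root = 668 != target 255
Candidate D: set leaf[3] = 94 -> leaves = [33, 58, 67, 94, 29]
  L0: [33, 58, 67, 94, 29]
  L1: h(33,58)=(33*31+58)%997=84 h(67,94)=(67*31+94)%997=177 h(29,29)=(29*31+29)%997=928 -> [84, 177, 928]
  L2: h(84,177)=(84*31+177)%997=787 h(928,928)=(928*31+928)%997=783 -> [787, 783]
  L3: h(787,783)=(787*31+783)%997=255 -> [255]
  root = 255 == target 255  ** MATCH **
Candidate D produces the target root.

Answer: D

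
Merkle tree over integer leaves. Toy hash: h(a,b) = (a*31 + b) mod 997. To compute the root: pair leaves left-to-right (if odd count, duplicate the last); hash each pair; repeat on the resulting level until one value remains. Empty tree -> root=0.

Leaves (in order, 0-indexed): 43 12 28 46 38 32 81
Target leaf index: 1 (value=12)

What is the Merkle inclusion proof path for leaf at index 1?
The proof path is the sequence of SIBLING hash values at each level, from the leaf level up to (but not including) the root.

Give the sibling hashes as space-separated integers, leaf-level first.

L0 (leaves): [43, 12, 28, 46, 38, 32, 81], target index=1
L1: h(43,12)=(43*31+12)%997=348 [pair 0] h(28,46)=(28*31+46)%997=914 [pair 1] h(38,32)=(38*31+32)%997=213 [pair 2] h(81,81)=(81*31+81)%997=598 [pair 3] -> [348, 914, 213, 598]
  Sibling for proof at L0: 43
L2: h(348,914)=(348*31+914)%997=735 [pair 0] h(213,598)=(213*31+598)%997=222 [pair 1] -> [735, 222]
  Sibling for proof at L1: 914
L3: h(735,222)=(735*31+222)%997=76 [pair 0] -> [76]
  Sibling for proof at L2: 222
Root: 76
Proof path (sibling hashes from leaf to root): [43, 914, 222]

Answer: 43 914 222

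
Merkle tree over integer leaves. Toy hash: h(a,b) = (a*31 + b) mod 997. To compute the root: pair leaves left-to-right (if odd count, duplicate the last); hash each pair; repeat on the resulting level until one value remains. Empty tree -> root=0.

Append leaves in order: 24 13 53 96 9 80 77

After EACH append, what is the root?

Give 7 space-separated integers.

After append 24 (leaves=[24]):
  L0: [24]
  root=24
After append 13 (leaves=[24, 13]):
  L0: [24, 13]
  L1: h(24,13)=(24*31+13)%997=757 -> [757]
  root=757
After append 53 (leaves=[24, 13, 53]):
  L0: [24, 13, 53]
  L1: h(24,13)=(24*31+13)%997=757 h(53,53)=(53*31+53)%997=699 -> [757, 699]
  L2: h(757,699)=(757*31+699)%997=238 -> [238]
  root=238
After append 96 (leaves=[24, 13, 53, 96]):
  L0: [24, 13, 53, 96]
  L1: h(24,13)=(24*31+13)%997=757 h(53,96)=(53*31+96)%997=742 -> [757, 742]
  L2: h(757,742)=(757*31+742)%997=281 -> [281]
  root=281
After append 9 (leaves=[24, 13, 53, 96, 9]):
  L0: [24, 13, 53, 96, 9]
  L1: h(24,13)=(24*31+13)%997=757 h(53,96)=(53*31+96)%997=742 h(9,9)=(9*31+9)%997=288 -> [757, 742, 288]
  L2: h(757,742)=(757*31+742)%997=281 h(288,288)=(288*31+288)%997=243 -> [281, 243]
  L3: h(281,243)=(281*31+243)%997=978 -> [978]
  root=978
After append 80 (leaves=[24, 13, 53, 96, 9, 80]):
  L0: [24, 13, 53, 96, 9, 80]
  L1: h(24,13)=(24*31+13)%997=757 h(53,96)=(53*31+96)%997=742 h(9,80)=(9*31+80)%997=359 -> [757, 742, 359]
  L2: h(757,742)=(757*31+742)%997=281 h(359,359)=(359*31+359)%997=521 -> [281, 521]
  L3: h(281,521)=(281*31+521)%997=259 -> [259]
  root=259
After append 77 (leaves=[24, 13, 53, 96, 9, 80, 77]):
  L0: [24, 13, 53, 96, 9, 80, 77]
  L1: h(24,13)=(24*31+13)%997=757 h(53,96)=(53*31+96)%997=742 h(9,80)=(9*31+80)%997=359 h(77,77)=(77*31+77)%997=470 -> [757, 742, 359, 470]
  L2: h(757,742)=(757*31+742)%997=281 h(359,470)=(359*31+470)%997=632 -> [281, 632]
  L3: h(281,632)=(281*31+632)%997=370 -> [370]
  root=370

Answer: 24 757 238 281 978 259 370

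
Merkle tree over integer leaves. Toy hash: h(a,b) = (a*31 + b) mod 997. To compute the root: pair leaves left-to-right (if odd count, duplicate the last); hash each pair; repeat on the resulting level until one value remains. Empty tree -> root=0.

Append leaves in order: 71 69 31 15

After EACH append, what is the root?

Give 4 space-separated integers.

After append 71 (leaves=[71]):
  L0: [71]
  root=71
After append 69 (leaves=[71, 69]):
  L0: [71, 69]
  L1: h(71,69)=(71*31+69)%997=276 -> [276]
  root=276
After append 31 (leaves=[71, 69, 31]):
  L0: [71, 69, 31]
  L1: h(71,69)=(71*31+69)%997=276 h(31,31)=(31*31+31)%997=992 -> [276, 992]
  L2: h(276,992)=(276*31+992)%997=575 -> [575]
  root=575
After append 15 (leaves=[71, 69, 31, 15]):
  L0: [71, 69, 31, 15]
  L1: h(71,69)=(71*31+69)%997=276 h(31,15)=(31*31+15)%997=976 -> [276, 976]
  L2: h(276,976)=(276*31+976)%997=559 -> [559]
  root=559

Answer: 71 276 575 559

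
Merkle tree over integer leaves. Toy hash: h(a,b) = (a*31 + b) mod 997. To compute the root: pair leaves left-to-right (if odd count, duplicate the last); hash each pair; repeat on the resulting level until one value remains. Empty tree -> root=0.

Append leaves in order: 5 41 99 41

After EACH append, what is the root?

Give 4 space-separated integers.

After append 5 (leaves=[5]):
  L0: [5]
  root=5
After append 41 (leaves=[5, 41]):
  L0: [5, 41]
  L1: h(5,41)=(5*31+41)%997=196 -> [196]
  root=196
After append 99 (leaves=[5, 41, 99]):
  L0: [5, 41, 99]
  L1: h(5,41)=(5*31+41)%997=196 h(99,99)=(99*31+99)%997=177 -> [196, 177]
  L2: h(196,177)=(196*31+177)%997=271 -> [271]
  root=271
After append 41 (leaves=[5, 41, 99, 41]):
  L0: [5, 41, 99, 41]
  L1: h(5,41)=(5*31+41)%997=196 h(99,41)=(99*31+41)%997=119 -> [196, 119]
  L2: h(196,119)=(196*31+119)%997=213 -> [213]
  root=213

Answer: 5 196 271 213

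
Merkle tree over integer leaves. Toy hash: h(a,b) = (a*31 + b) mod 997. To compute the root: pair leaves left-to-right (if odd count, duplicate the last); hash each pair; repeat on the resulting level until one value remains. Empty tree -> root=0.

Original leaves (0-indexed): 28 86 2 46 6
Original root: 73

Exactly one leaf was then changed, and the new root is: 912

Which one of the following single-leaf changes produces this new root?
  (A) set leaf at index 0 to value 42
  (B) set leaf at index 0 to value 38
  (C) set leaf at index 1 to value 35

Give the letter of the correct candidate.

Answer: C

Derivation:
Original leaves: [28, 86, 2, 46, 6]
Target new root: 912
Try each candidate change and compute the resulting root:
Candidate A: set leaf[0] = 42 -> leaves = [42, 86, 2, 46, 6]
  L0: [42, 86, 2, 46, 6]
  L1: h(42,86)=(42*31+86)%997=391 h(2,46)=(2*31+46)%997=108 h(6,6)=(6*31+6)%997=192 -> [391, 108, 192]
  L2: h(391,108)=(391*31+108)%997=265 h(192,192)=(192*31+192)%997=162 -> [265, 162]
  L3: h(265,162)=(265*31+162)%997=401 -> [401]
  root = 401 != target 912
Candidate B: set leaf[0] = 38 -> leaves = [38, 86, 2, 46, 6]
  L0: [38, 86, 2, 46, 6]
  L1: h(38,86)=(38*31+86)%997=267 h(2,46)=(2*31+46)%997=108 h(6,6)=(6*31+6)%997=192 -> [267, 108, 192]
  L2: h(267,108)=(267*31+108)%997=409 h(192,192)=(192*31+192)%997=162 -> [409, 162]
  L3: h(409,162)=(409*31+162)%997=877 -> [877]
  root = 877 != target 912
Candidate C: set leaf[1] = 35 -> leaves = [28, 35, 2, 46, 6]
  L0: [28, 35, 2, 46, 6]
  L1: h(28,35)=(28*31+35)%997=903 h(2,46)=(2*31+46)%997=108 h(6,6)=(6*31+6)%997=192 -> [903, 108, 192]
  L2: h(903,108)=(903*31+108)%997=185 h(192,192)=(192*31+192)%997=162 -> [185, 162]
  L3: h(185,162)=(185*31+162)%997=912 -> [912]
  root = 912 == target 912  ** MATCH **
Candidate C produces the target root.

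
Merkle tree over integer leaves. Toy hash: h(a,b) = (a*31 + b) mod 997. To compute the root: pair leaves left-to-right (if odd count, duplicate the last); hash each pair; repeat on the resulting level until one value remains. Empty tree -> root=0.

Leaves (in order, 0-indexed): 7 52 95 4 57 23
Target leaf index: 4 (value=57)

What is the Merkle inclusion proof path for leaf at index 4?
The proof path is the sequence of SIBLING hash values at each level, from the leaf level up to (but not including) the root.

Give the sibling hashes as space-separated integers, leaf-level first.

L0 (leaves): [7, 52, 95, 4, 57, 23], target index=4
L1: h(7,52)=(7*31+52)%997=269 [pair 0] h(95,4)=(95*31+4)%997=955 [pair 1] h(57,23)=(57*31+23)%997=793 [pair 2] -> [269, 955, 793]
  Sibling for proof at L0: 23
L2: h(269,955)=(269*31+955)%997=321 [pair 0] h(793,793)=(793*31+793)%997=451 [pair 1] -> [321, 451]
  Sibling for proof at L1: 793
L3: h(321,451)=(321*31+451)%997=432 [pair 0] -> [432]
  Sibling for proof at L2: 321
Root: 432
Proof path (sibling hashes from leaf to root): [23, 793, 321]

Answer: 23 793 321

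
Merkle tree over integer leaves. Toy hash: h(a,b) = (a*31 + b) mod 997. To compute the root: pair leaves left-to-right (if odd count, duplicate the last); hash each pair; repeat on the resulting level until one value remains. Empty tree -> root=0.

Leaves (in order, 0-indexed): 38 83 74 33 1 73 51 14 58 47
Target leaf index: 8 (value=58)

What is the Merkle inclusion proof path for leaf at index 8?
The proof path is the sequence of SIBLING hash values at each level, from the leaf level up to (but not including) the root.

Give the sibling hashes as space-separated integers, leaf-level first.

Answer: 47 848 217 653

Derivation:
L0 (leaves): [38, 83, 74, 33, 1, 73, 51, 14, 58, 47], target index=8
L1: h(38,83)=(38*31+83)%997=264 [pair 0] h(74,33)=(74*31+33)%997=333 [pair 1] h(1,73)=(1*31+73)%997=104 [pair 2] h(51,14)=(51*31+14)%997=598 [pair 3] h(58,47)=(58*31+47)%997=848 [pair 4] -> [264, 333, 104, 598, 848]
  Sibling for proof at L0: 47
L2: h(264,333)=(264*31+333)%997=541 [pair 0] h(104,598)=(104*31+598)%997=831 [pair 1] h(848,848)=(848*31+848)%997=217 [pair 2] -> [541, 831, 217]
  Sibling for proof at L1: 848
L3: h(541,831)=(541*31+831)%997=653 [pair 0] h(217,217)=(217*31+217)%997=962 [pair 1] -> [653, 962]
  Sibling for proof at L2: 217
L4: h(653,962)=(653*31+962)%997=268 [pair 0] -> [268]
  Sibling for proof at L3: 653
Root: 268
Proof path (sibling hashes from leaf to root): [47, 848, 217, 653]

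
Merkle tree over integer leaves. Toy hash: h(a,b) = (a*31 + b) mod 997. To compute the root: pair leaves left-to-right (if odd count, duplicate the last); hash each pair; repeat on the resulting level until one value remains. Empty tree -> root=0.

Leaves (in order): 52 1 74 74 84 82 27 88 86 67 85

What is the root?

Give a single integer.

L0: [52, 1, 74, 74, 84, 82, 27, 88, 86, 67, 85]
L1: h(52,1)=(52*31+1)%997=616 h(74,74)=(74*31+74)%997=374 h(84,82)=(84*31+82)%997=692 h(27,88)=(27*31+88)%997=925 h(86,67)=(86*31+67)%997=739 h(85,85)=(85*31+85)%997=726 -> [616, 374, 692, 925, 739, 726]
L2: h(616,374)=(616*31+374)%997=527 h(692,925)=(692*31+925)%997=443 h(739,726)=(739*31+726)%997=704 -> [527, 443, 704]
L3: h(527,443)=(527*31+443)%997=828 h(704,704)=(704*31+704)%997=594 -> [828, 594]
L4: h(828,594)=(828*31+594)%997=340 -> [340]

Answer: 340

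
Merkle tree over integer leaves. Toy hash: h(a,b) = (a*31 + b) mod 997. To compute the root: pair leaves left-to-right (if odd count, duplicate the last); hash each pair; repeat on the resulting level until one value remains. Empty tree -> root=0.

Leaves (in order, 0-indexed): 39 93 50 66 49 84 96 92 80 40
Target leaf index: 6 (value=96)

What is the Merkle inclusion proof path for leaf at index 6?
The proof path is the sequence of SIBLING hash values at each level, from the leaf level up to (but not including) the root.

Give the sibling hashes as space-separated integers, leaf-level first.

Answer: 92 606 104 244

Derivation:
L0 (leaves): [39, 93, 50, 66, 49, 84, 96, 92, 80, 40], target index=6
L1: h(39,93)=(39*31+93)%997=305 [pair 0] h(50,66)=(50*31+66)%997=619 [pair 1] h(49,84)=(49*31+84)%997=606 [pair 2] h(96,92)=(96*31+92)%997=77 [pair 3] h(80,40)=(80*31+40)%997=526 [pair 4] -> [305, 619, 606, 77, 526]
  Sibling for proof at L0: 92
L2: h(305,619)=(305*31+619)%997=104 [pair 0] h(606,77)=(606*31+77)%997=917 [pair 1] h(526,526)=(526*31+526)%997=880 [pair 2] -> [104, 917, 880]
  Sibling for proof at L1: 606
L3: h(104,917)=(104*31+917)%997=153 [pair 0] h(880,880)=(880*31+880)%997=244 [pair 1] -> [153, 244]
  Sibling for proof at L2: 104
L4: h(153,244)=(153*31+244)%997=2 [pair 0] -> [2]
  Sibling for proof at L3: 244
Root: 2
Proof path (sibling hashes from leaf to root): [92, 606, 104, 244]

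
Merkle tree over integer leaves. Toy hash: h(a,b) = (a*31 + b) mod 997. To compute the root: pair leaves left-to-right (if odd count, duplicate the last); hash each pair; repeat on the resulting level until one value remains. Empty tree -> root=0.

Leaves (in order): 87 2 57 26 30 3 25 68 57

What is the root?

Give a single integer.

L0: [87, 2, 57, 26, 30, 3, 25, 68, 57]
L1: h(87,2)=(87*31+2)%997=705 h(57,26)=(57*31+26)%997=796 h(30,3)=(30*31+3)%997=933 h(25,68)=(25*31+68)%997=843 h(57,57)=(57*31+57)%997=827 -> [705, 796, 933, 843, 827]
L2: h(705,796)=(705*31+796)%997=717 h(933,843)=(933*31+843)%997=853 h(827,827)=(827*31+827)%997=542 -> [717, 853, 542]
L3: h(717,853)=(717*31+853)%997=149 h(542,542)=(542*31+542)%997=395 -> [149, 395]
L4: h(149,395)=(149*31+395)%997=29 -> [29]

Answer: 29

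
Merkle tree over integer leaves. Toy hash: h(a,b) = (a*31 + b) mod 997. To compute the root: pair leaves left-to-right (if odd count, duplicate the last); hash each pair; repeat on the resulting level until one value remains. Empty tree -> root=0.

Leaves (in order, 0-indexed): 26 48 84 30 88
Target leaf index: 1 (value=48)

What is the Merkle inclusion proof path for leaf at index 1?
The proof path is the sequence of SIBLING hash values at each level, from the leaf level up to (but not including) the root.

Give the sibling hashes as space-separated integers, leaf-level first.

L0 (leaves): [26, 48, 84, 30, 88], target index=1
L1: h(26,48)=(26*31+48)%997=854 [pair 0] h(84,30)=(84*31+30)%997=640 [pair 1] h(88,88)=(88*31+88)%997=822 [pair 2] -> [854, 640, 822]
  Sibling for proof at L0: 26
L2: h(854,640)=(854*31+640)%997=195 [pair 0] h(822,822)=(822*31+822)%997=382 [pair 1] -> [195, 382]
  Sibling for proof at L1: 640
L3: h(195,382)=(195*31+382)%997=445 [pair 0] -> [445]
  Sibling for proof at L2: 382
Root: 445
Proof path (sibling hashes from leaf to root): [26, 640, 382]

Answer: 26 640 382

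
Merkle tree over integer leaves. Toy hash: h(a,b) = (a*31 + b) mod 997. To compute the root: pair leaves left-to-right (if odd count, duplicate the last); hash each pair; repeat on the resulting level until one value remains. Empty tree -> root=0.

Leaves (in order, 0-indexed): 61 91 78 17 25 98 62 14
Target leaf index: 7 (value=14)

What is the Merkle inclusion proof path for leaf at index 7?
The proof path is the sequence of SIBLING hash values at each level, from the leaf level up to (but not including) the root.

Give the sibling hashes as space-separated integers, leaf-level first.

Answer: 62 873 69

Derivation:
L0 (leaves): [61, 91, 78, 17, 25, 98, 62, 14], target index=7
L1: h(61,91)=(61*31+91)%997=985 [pair 0] h(78,17)=(78*31+17)%997=441 [pair 1] h(25,98)=(25*31+98)%997=873 [pair 2] h(62,14)=(62*31+14)%997=939 [pair 3] -> [985, 441, 873, 939]
  Sibling for proof at L0: 62
L2: h(985,441)=(985*31+441)%997=69 [pair 0] h(873,939)=(873*31+939)%997=86 [pair 1] -> [69, 86]
  Sibling for proof at L1: 873
L3: h(69,86)=(69*31+86)%997=231 [pair 0] -> [231]
  Sibling for proof at L2: 69
Root: 231
Proof path (sibling hashes from leaf to root): [62, 873, 69]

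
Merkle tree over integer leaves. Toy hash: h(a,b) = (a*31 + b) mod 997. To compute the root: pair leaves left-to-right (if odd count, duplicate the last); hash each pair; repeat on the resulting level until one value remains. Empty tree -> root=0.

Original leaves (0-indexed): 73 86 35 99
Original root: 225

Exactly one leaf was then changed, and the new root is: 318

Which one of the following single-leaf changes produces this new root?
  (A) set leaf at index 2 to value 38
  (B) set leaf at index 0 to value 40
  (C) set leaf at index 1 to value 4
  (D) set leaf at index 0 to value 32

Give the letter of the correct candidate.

Original leaves: [73, 86, 35, 99]
Target new root: 318
Try each candidate change and compute the resulting root:
Candidate A: set leaf[2] = 38 -> leaves = [73, 86, 38, 99]
  L0: [73, 86, 38, 99]
  L1: h(73,86)=(73*31+86)%997=355 h(38,99)=(38*31+99)%997=280 -> [355, 280]
  L2: h(355,280)=(355*31+280)%997=318 -> [318]
  root = 318 == target 318  ** MATCH **
Candidate B: set leaf[0] = 40 -> leaves = [40, 86, 35, 99]
  L0: [40, 86, 35, 99]
  L1: h(40,86)=(40*31+86)%997=329 h(35,99)=(35*31+99)%997=187 -> [329, 187]
  L2: h(329,187)=(329*31+187)%997=416 -> [416]
  root = 416 != target 318
Candidate C: set leaf[1] = 4 -> leaves = [73, 4, 35, 99]
  L0: [73, 4, 35, 99]
  L1: h(73,4)=(73*31+4)%997=273 h(35,99)=(35*31+99)%997=187 -> [273, 187]
  L2: h(273,187)=(273*31+187)%997=674 -> [674]
  root = 674 != target 318
Candidate D: set leaf[0] = 32 -> leaves = [32, 86, 35, 99]
  L0: [32, 86, 35, 99]
  L1: h(32,86)=(32*31+86)%997=81 h(35,99)=(35*31+99)%997=187 -> [81, 187]
  L2: h(81,187)=(81*31+187)%997=704 -> [704]
  root = 704 != target 318
Candidate A produces the target root.

Answer: A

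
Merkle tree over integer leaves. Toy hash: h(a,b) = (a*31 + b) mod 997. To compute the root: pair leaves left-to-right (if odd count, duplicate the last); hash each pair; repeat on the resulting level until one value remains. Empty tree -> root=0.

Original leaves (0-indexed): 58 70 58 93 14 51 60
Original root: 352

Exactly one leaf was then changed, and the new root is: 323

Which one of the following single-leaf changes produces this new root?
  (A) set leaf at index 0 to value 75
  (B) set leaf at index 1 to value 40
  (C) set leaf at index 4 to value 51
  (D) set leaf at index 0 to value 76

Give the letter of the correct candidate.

Answer: A

Derivation:
Original leaves: [58, 70, 58, 93, 14, 51, 60]
Target new root: 323
Try each candidate change and compute the resulting root:
Candidate A: set leaf[0] = 75 -> leaves = [75, 70, 58, 93, 14, 51, 60]
  L0: [75, 70, 58, 93, 14, 51, 60]
  L1: h(75,70)=(75*31+70)%997=401 h(58,93)=(58*31+93)%997=894 h(14,51)=(14*31+51)%997=485 h(60,60)=(60*31+60)%997=923 -> [401, 894, 485, 923]
  L2: h(401,894)=(401*31+894)%997=364 h(485,923)=(485*31+923)%997=6 -> [364, 6]
  L3: h(364,6)=(364*31+6)%997=323 -> [323]
  root = 323 == target 323  ** MATCH **
Candidate B: set leaf[1] = 40 -> leaves = [58, 40, 58, 93, 14, 51, 60]
  L0: [58, 40, 58, 93, 14, 51, 60]
  L1: h(58,40)=(58*31+40)%997=841 h(58,93)=(58*31+93)%997=894 h(14,51)=(14*31+51)%997=485 h(60,60)=(60*31+60)%997=923 -> [841, 894, 485, 923]
  L2: h(841,894)=(841*31+894)%997=46 h(485,923)=(485*31+923)%997=6 -> [46, 6]
  L3: h(46,6)=(46*31+6)%997=435 -> [435]
  root = 435 != target 323
Candidate C: set leaf[4] = 51 -> leaves = [58, 70, 58, 93, 51, 51, 60]
  L0: [58, 70, 58, 93, 51, 51, 60]
  L1: h(58,70)=(58*31+70)%997=871 h(58,93)=(58*31+93)%997=894 h(51,51)=(51*31+51)%997=635 h(60,60)=(60*31+60)%997=923 -> [871, 894, 635, 923]
  L2: h(871,894)=(871*31+894)%997=976 h(635,923)=(635*31+923)%997=668 -> [976, 668]
  L3: h(976,668)=(976*31+668)%997=17 -> [17]
  root = 17 != target 323
Candidate D: set leaf[0] = 76 -> leaves = [76, 70, 58, 93, 14, 51, 60]
  L0: [76, 70, 58, 93, 14, 51, 60]
  L1: h(76,70)=(76*31+70)%997=432 h(58,93)=(58*31+93)%997=894 h(14,51)=(14*31+51)%997=485 h(60,60)=(60*31+60)%997=923 -> [432, 894, 485, 923]
  L2: h(432,894)=(432*31+894)%997=328 h(485,923)=(485*31+923)%997=6 -> [328, 6]
  L3: h(328,6)=(328*31+6)%997=204 -> [204]
  root = 204 != target 323
Candidate A produces the target root.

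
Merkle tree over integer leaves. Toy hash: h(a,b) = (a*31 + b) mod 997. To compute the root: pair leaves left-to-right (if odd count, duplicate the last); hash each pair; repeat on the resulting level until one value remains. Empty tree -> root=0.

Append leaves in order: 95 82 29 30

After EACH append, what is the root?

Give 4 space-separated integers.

Answer: 95 36 50 51

Derivation:
After append 95 (leaves=[95]):
  L0: [95]
  root=95
After append 82 (leaves=[95, 82]):
  L0: [95, 82]
  L1: h(95,82)=(95*31+82)%997=36 -> [36]
  root=36
After append 29 (leaves=[95, 82, 29]):
  L0: [95, 82, 29]
  L1: h(95,82)=(95*31+82)%997=36 h(29,29)=(29*31+29)%997=928 -> [36, 928]
  L2: h(36,928)=(36*31+928)%997=50 -> [50]
  root=50
After append 30 (leaves=[95, 82, 29, 30]):
  L0: [95, 82, 29, 30]
  L1: h(95,82)=(95*31+82)%997=36 h(29,30)=(29*31+30)%997=929 -> [36, 929]
  L2: h(36,929)=(36*31+929)%997=51 -> [51]
  root=51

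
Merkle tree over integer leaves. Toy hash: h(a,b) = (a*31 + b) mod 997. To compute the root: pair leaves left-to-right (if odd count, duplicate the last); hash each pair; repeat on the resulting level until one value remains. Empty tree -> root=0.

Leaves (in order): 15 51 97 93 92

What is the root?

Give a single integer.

Answer: 248

Derivation:
L0: [15, 51, 97, 93, 92]
L1: h(15,51)=(15*31+51)%997=516 h(97,93)=(97*31+93)%997=109 h(92,92)=(92*31+92)%997=950 -> [516, 109, 950]
L2: h(516,109)=(516*31+109)%997=153 h(950,950)=(950*31+950)%997=490 -> [153, 490]
L3: h(153,490)=(153*31+490)%997=248 -> [248]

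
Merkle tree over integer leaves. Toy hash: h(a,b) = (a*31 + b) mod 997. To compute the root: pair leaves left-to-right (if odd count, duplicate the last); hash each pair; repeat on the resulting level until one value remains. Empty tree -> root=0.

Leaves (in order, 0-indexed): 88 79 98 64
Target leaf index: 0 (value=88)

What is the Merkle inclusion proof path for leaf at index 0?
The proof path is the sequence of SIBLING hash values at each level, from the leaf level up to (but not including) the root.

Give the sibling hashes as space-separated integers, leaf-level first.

Answer: 79 111

Derivation:
L0 (leaves): [88, 79, 98, 64], target index=0
L1: h(88,79)=(88*31+79)%997=813 [pair 0] h(98,64)=(98*31+64)%997=111 [pair 1] -> [813, 111]
  Sibling for proof at L0: 79
L2: h(813,111)=(813*31+111)%997=389 [pair 0] -> [389]
  Sibling for proof at L1: 111
Root: 389
Proof path (sibling hashes from leaf to root): [79, 111]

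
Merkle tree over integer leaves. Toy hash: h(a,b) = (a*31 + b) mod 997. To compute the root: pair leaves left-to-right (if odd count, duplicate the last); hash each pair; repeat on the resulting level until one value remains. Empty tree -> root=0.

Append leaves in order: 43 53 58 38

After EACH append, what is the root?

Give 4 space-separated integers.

Answer: 43 389 954 934

Derivation:
After append 43 (leaves=[43]):
  L0: [43]
  root=43
After append 53 (leaves=[43, 53]):
  L0: [43, 53]
  L1: h(43,53)=(43*31+53)%997=389 -> [389]
  root=389
After append 58 (leaves=[43, 53, 58]):
  L0: [43, 53, 58]
  L1: h(43,53)=(43*31+53)%997=389 h(58,58)=(58*31+58)%997=859 -> [389, 859]
  L2: h(389,859)=(389*31+859)%997=954 -> [954]
  root=954
After append 38 (leaves=[43, 53, 58, 38]):
  L0: [43, 53, 58, 38]
  L1: h(43,53)=(43*31+53)%997=389 h(58,38)=(58*31+38)%997=839 -> [389, 839]
  L2: h(389,839)=(389*31+839)%997=934 -> [934]
  root=934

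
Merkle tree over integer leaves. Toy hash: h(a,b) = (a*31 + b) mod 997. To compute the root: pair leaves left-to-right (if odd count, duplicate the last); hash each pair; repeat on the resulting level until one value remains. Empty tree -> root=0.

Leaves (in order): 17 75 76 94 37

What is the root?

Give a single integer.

Answer: 442

Derivation:
L0: [17, 75, 76, 94, 37]
L1: h(17,75)=(17*31+75)%997=602 h(76,94)=(76*31+94)%997=456 h(37,37)=(37*31+37)%997=187 -> [602, 456, 187]
L2: h(602,456)=(602*31+456)%997=175 h(187,187)=(187*31+187)%997=2 -> [175, 2]
L3: h(175,2)=(175*31+2)%997=442 -> [442]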